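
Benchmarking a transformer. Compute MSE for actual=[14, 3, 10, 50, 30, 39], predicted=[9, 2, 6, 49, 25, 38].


Squared errors: (14-9)²=25, (3-2)²=1, (10-6)²=16, (50-49)²=1, (30-25)²=25, (39-38)²=1
Sum = 69
MSE = 69/6 = 23/2

23/2


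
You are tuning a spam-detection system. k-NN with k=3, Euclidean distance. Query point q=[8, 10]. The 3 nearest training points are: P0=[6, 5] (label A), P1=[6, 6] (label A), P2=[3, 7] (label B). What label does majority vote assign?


d(q,P0) = 5.3852  (label A)
d(q,P1) = 4.4721  (label A)
d(q,P2) = 5.831  (label B)
Votes: A=2, B=1
Majority → A

A


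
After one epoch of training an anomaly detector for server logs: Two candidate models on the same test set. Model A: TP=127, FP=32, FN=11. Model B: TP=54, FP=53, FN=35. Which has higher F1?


Model A: P=127/159=0.7987, R=127/138=0.9203, F1=2PR/(P+R)=2TP/(2TP+FP+FN)=254/297=0.8552
Model B: P=54/107=0.5047, R=54/89=0.6067, F1=2PR/(P+R)=2TP/(2TP+FP+FN)=108/196=0.551
0.8552 > 0.551 → Model A

Model A


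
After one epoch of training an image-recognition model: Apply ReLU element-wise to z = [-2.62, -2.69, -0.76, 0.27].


ReLU(-2.62) = max(0, -2.62) = 0.0
ReLU(-2.69) = max(0, -2.69) = 0.0
ReLU(-0.76) = max(0, -0.76) = 0.0
ReLU(0.27) = max(0, 0.27) = 0.27
result = [0.0, 0.0, 0.0, 0.27]

[0.0, 0.0, 0.0, 0.27]


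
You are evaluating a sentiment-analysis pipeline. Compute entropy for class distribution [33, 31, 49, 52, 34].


Probabilities: [33/199, 31/199, 49/199, 52/199, 34/199] ≈ [0.1658, 0.1558, 0.2462, 0.2613, 0.1709]
H = -((33/199)·log₂(33/199) + (31/199)·log₂(31/199) + (49/199)·log₂(49/199) + (52/199)·log₂(52/199) + (34/199)·log₂(34/199))
  = 2.2871 bits

2.2871 bits


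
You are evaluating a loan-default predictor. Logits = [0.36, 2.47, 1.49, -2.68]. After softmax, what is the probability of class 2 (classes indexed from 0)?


Exponentials: e^0.36=1.4333, e^2.47=11.8224, e^1.49=4.4371, e^-2.68=0.0686
Sum = 17.7614
Softmax = [0.0807, 0.6656, 0.2498, 0.0039]
p[2] = 4.4371/17.7614 = 0.2498

0.2498


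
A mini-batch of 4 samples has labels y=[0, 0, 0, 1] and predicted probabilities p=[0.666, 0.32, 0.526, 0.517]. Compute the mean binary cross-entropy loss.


L[0] = -ln(1-0.666) = -ln(0.334) = 1.0966
L[1] = -ln(1-0.32) = -ln(0.68) = 0.3857
L[2] = -ln(1-0.526) = -ln(0.474) = 0.7465
L[3] = -ln(0.517) = 0.6597
mean = (1.0966 + 0.3857 + 0.7465 + 0.6597)/4 = 0.7221

0.7221


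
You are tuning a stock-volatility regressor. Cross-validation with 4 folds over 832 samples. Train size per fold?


Fold size = 832/4 = 208
Training per fold = 832 - 208 = 624

624


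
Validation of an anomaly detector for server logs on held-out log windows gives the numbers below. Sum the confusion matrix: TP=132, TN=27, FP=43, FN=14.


Total = TP + TN + FP + FN
= 132 + 27 + 43 + 14
= 216
(Predicted positive: 175, predicted negative: 41)

216


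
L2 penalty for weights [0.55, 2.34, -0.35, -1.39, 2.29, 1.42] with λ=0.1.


‖w‖₂² = (0.55)² + (2.34)² + (-0.35)² + (-1.39)² + (2.29)² + (1.42)²
     = 0.3025 + 5.4756 + 0.1225 + 1.9321 + 5.2441 + 2.0164
     = 15.0932
λ·‖w‖₂² = 0.1·15.0932 = 1.50932

1.50932


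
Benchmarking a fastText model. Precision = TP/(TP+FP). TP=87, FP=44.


Precision = TP/(TP+FP)
= 87/(87+44)
= 87/131 = 66.41%

66.41%


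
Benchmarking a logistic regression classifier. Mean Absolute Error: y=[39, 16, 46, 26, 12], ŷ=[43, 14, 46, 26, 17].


Absolute errors: |39-43|=4, |16-14|=2, |46-46|=0, |26-26|=0, |12-17|=5
Sum = 11
MAE = 11/5 = 11/5

11/5


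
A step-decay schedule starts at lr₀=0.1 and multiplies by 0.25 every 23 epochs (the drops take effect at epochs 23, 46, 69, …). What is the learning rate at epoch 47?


n_drops = ⌊47/23⌋ = 2
lr = 0.1·0.25^2 = 0.1·0.0625 = 0.00625

0.00625


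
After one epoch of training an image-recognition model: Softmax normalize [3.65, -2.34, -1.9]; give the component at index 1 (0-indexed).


Exponentials: e^3.65=38.4747, e^-2.34=0.0963, e^-1.9=0.1496
Sum = 38.7206
Softmax = [0.9936, 0.0025, 0.0039]
p[1] = 0.0963/38.7206 = 0.0025

0.0025


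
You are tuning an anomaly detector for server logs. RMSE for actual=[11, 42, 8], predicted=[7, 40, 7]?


MSE = 21/3 = 7
RMSE = √(21/3) = 2.6458

2.6458


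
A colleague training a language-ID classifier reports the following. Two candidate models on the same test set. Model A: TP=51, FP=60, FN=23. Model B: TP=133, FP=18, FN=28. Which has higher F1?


Model A: P=51/111=0.4595, R=51/74=0.6892, F1=2PR/(P+R)=2TP/(2TP+FP+FN)=102/185=0.5514
Model B: P=133/151=0.8808, R=133/161=0.8261, F1=2PR/(P+R)=2TP/(2TP+FP+FN)=266/312=0.8526
0.5514 < 0.8526 → Model B

Model B


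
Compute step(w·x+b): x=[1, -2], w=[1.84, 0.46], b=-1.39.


z = (1)·(1.84) + (-2)·(0.46) - 1.39
  = -0.47
step(z) = 0 (z<0)

0


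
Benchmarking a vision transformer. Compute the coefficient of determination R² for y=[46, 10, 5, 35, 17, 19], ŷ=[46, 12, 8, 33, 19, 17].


ȳ = 22
SS_res = Σ(y-ŷ)² = 25
SS_tot = Σ(y-ȳ)² = 1212
R² = 1 - SS_res/SS_tot = 1 - 0.0206 = 0.9794

0.9794


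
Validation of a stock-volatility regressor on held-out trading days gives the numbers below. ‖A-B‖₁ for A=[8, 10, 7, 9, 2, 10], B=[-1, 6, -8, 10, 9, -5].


d = |8+ 1| + |10-6| + |7+ 8| + |9-10| + |2-9| + |10+ 5|
  = 9 + 4 + 15 + 1 + 7 + 15
  = 51

51


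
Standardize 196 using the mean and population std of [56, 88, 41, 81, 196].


μ = 92.4, σ = 54.4962
z = (196 - 92.4)/54.4962 = 1.901

1.901


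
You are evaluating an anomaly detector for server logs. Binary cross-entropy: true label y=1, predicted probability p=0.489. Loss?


BCE = -[y·ln(p) + (1-y)·ln(1-p)]
= -1·ln(0.489) - 0
= -ln(0.489) = 0.7154

0.7154


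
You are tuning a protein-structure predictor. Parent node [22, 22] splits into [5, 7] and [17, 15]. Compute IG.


Parent = [22, 22], H_parent = 1
H_left = 0.9799 (n=12), H_right = 0.9972 (n=32)
H_children = (12/44)·0.9799 + (32/44)·0.9972 = 0.9925
IG = 1 - 0.9925 = 0.0075

0.0075


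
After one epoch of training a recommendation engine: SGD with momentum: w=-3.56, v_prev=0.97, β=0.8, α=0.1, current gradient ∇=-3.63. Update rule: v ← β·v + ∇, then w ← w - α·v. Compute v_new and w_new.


v_new = 0.8·0.97 - 3.63 = 0.776 - 3.63 = -2.854
w_new = -3.56 - 0.1·-2.854 = -3.56 + 0.2854 = -3.2746

v_new=-2.854, w_new=-3.2746


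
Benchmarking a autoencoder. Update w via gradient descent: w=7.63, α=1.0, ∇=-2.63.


w_new = w - α·∇
= 7.63 - 1.0·-2.63
= 7.63 + 2.63
= 10.26

10.26


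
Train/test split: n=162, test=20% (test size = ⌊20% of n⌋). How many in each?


Test = ⌊162·20/100⌋ = 32
Train = 162 - 32 = 130

Train: 130, Test: 32


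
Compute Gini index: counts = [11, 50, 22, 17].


Probabilities: [11/100, 50/100, 22/100, 17/100] ≈ [0.11, 0.5, 0.22, 0.17]
Σpᵢ² = (121 + 2500 + 484 + 289)/100² = 3394/10000
Gini = 1 - Σpᵢ² = 1 - 3394/10000 = 0.6606

0.6606


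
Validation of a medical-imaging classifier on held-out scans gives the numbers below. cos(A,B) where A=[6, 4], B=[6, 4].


A·B = 6·6 + 4·4 = 52
‖A‖ = √52 = 7.2111, ‖B‖ = √52 = 7.2111
cos = 52/(√52·√52) = 52/√2704 = 1.0

1.0


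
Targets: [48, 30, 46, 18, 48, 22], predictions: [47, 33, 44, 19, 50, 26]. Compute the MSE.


Squared errors: (48-47)²=1, (30-33)²=9, (46-44)²=4, (18-19)²=1, (48-50)²=4, (22-26)²=16
Sum = 35
MSE = 35/6 = 35/6

35/6


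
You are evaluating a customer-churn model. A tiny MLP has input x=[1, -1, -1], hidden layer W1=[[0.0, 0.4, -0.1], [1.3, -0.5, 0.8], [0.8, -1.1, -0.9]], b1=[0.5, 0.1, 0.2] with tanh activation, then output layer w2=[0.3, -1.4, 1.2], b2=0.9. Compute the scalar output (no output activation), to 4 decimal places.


z1[0] = (0.0)·(1) + (0.4)·(-1) + (-0.1)·(-1) + 0.5 = 0.2
z1[1] = (1.3)·(1) + (-0.5)·(-1) + (0.8)·(-1) + 0.1 = 1.1
z1[2] = (0.8)·(1) + (-1.1)·(-1) + (-0.9)·(-1) + 0.2 = 3.0
h = tanh(z1) = [0.1974, 0.8005, 0.9951]
output = (0.3)·(0.1974) + (-1.4)·(0.8005) + (1.2)·(0.9951) + 0.9 = 1.0326

1.0326


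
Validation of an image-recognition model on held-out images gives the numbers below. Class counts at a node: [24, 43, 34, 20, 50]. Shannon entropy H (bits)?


Probabilities: [24/171, 43/171, 34/171, 20/171, 50/171] ≈ [0.1404, 0.2515, 0.1988, 0.117, 0.2924]
H = -((24/171)·log₂(24/171) + (43/171)·log₂(43/171) + (34/171)·log₂(34/171) + (20/171)·log₂(20/171) + (50/171)·log₂(50/171))
  = 2.2426 bits

2.2426 bits


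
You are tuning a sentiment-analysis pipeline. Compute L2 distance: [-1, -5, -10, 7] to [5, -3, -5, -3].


d = √((-1-5)² + (-5+ 3)² + (-10+ 5)² + (7+ 3)²)
  = √(36 + 4 + 25 + 100)
  = √165 = 12.8452

12.8452


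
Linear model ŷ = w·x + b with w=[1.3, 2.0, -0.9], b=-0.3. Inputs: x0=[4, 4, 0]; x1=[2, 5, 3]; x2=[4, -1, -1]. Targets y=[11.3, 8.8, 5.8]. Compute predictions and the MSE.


ŷ0 = (1.3)·(4) + (2.0)·(4) + (-0.9)·(0) - 0.3 = 12.9
ŷ1 = (1.3)·(2) + (2.0)·(5) + (-0.9)·(3) - 0.3 = 9.6
ŷ2 = (1.3)·(4) + (2.0)·(-1) + (-0.9)·(-1) - 0.3 = 3.8
errors² = [2.56, 0.64, 4.0]
MSE = 7.2000/3 = 2.4

2.4


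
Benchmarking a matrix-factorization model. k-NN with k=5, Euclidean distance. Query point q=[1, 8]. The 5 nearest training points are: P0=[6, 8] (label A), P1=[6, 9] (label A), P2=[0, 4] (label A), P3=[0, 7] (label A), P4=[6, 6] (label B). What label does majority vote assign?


d(q,P0) = 5.0  (label A)
d(q,P1) = 5.099  (label A)
d(q,P2) = 4.1231  (label A)
d(q,P3) = 1.4142  (label A)
d(q,P4) = 5.3852  (label B)
Votes: A=4, B=1
Majority → A

A


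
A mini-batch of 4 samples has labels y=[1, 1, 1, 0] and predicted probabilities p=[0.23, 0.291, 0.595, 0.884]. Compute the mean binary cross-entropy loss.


L[0] = -ln(0.23) = 1.4697
L[1] = -ln(0.291) = 1.2344
L[2] = -ln(0.595) = 0.5192
L[3] = -ln(1-0.884) = -ln(0.116) = 2.1542
mean = (1.4697 + 1.2344 + 0.5192 + 2.1542)/4 = 1.3444

1.3444


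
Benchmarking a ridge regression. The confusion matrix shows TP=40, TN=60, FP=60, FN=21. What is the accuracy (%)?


Accuracy = (TP+TN)/(TP+TN+FP+FN)
= (40+60)/(181)
= 100/181 = 55.25%

55.25%


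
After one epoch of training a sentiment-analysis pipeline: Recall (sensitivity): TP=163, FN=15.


Recall = TP/(TP+FN)
= 163/(163+15)
= 163/178 = 91.57%

91.57%


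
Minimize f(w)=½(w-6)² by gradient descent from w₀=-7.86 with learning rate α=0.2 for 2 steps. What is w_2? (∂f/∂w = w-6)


step 1: grad = -7.86-6 = -13.86; w = -7.86 - 0.2·(-13.86) = -5.088
step 2: grad = -5.088-6 = -11.088; w = -5.088 - 0.2·(-11.088) = -2.8704

-2.8704


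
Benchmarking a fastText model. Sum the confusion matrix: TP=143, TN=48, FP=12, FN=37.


Total = TP + TN + FP + FN
= 143 + 48 + 12 + 37
= 240
(Predicted positive: 155, predicted negative: 85)

240


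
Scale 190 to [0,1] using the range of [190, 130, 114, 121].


min=114, max=190
(190-114)/(190-114) = 76/76 = 1.0

1.0


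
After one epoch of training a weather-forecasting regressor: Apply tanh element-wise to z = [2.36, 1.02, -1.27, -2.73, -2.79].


tanh(2.36) = 0.9823
tanh(1.02) = 0.7699
tanh(-1.27) = -0.8538
tanh(-2.73) = -0.9915
tanh(-2.79) = -0.9925
result = [0.9823, 0.7699, -0.8538, -0.9915, -0.9925]

[0.9823, 0.7699, -0.8538, -0.9915, -0.9925]


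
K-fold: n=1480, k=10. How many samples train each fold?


Fold size = 1480/10 = 148
Training per fold = 1480 - 148 = 1332

1332


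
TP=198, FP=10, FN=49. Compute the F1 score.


Precision = 198/208 = 0.9519
Recall = 198/247 = 0.8016
F1 = 2·P·R/(P+R) = 2·TP/(2·TP+FP+FN) = 396/(396+10+49) = 396/455 = 0.8703

0.8703


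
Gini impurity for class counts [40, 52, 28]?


Probabilities: [40/120, 52/120, 28/120] ≈ [0.3333, 0.4333, 0.2333]
Σpᵢ² = (1600 + 2704 + 784)/120² = 5088/14400
Gini = 1 - Σpᵢ² = 1 - 5088/14400 = 0.6467

0.6467


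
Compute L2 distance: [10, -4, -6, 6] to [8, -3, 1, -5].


d = √((10-8)² + (-4+ 3)² + (-6-1)² + (6+ 5)²)
  = √(4 + 1 + 49 + 121)
  = √175 = 13.2288

13.2288


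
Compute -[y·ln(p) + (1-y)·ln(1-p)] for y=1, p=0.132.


BCE = -[y·ln(p) + (1-y)·ln(1-p)]
= -1·ln(0.132) - 0
= -ln(0.132) = 2.025

2.025


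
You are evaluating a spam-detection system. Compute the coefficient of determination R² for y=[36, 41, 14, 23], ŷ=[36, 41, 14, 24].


ȳ = 28.5
SS_res = Σ(y-ŷ)² = 1
SS_tot = Σ(y-ȳ)² = 453
R² = 1 - SS_res/SS_tot = 1 - 0.0022 = 0.9978

0.9978


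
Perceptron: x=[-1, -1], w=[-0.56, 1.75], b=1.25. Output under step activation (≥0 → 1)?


z = (-1)·(-0.56) + (-1)·(1.75) + 1.25
  = 0.06
step(z) = 1 (z≥0)

1


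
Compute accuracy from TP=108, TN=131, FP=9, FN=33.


Accuracy = (TP+TN)/(TP+TN+FP+FN)
= (108+131)/(281)
= 239/281 = 85.05%

85.05%


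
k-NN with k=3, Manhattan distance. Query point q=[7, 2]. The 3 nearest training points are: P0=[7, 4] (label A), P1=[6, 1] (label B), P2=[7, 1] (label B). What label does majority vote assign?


d(q,P0) = 2  (label A)
d(q,P1) = 2  (label B)
d(q,P2) = 1  (label B)
Votes: A=1, B=2
Majority → B

B


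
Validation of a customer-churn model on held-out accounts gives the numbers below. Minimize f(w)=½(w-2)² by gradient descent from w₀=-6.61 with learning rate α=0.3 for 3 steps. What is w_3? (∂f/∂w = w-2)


step 1: grad = -6.61-2 = -8.61; w = -6.61 - 0.3·(-8.61) = -4.027
step 2: grad = -4.027-2 = -6.027; w = -4.027 - 0.3·(-6.027) = -2.2189
step 3: grad = -2.2189-2 = -4.2189; w = -2.2189 - 0.3·(-4.2189) = -0.95323

-0.95323


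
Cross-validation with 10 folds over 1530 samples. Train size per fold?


Fold size = 1530/10 = 153
Training per fold = 1530 - 153 = 1377

1377


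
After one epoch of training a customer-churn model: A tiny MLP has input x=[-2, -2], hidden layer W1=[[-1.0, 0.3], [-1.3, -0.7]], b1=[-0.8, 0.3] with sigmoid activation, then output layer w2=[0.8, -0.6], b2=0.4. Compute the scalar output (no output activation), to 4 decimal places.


z1[0] = (-1.0)·(-2) + (0.3)·(-2) - 0.8 = 0.6
z1[1] = (-1.3)·(-2) + (-0.7)·(-2) + 0.3 = 4.3
h = sigmoid(z1) = [0.6457, 0.9866]
output = (0.8)·(0.6457) + (-0.6)·(0.9866) + 0.4 = 0.3246

0.3246


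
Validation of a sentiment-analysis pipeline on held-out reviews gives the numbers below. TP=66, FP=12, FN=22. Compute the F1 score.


Precision = 66/78 = 0.8462
Recall = 66/88 = 0.75
F1 = 2·P·R/(P+R) = 2·TP/(2·TP+FP+FN) = 132/(132+12+22) = 132/166 = 0.7952

0.7952


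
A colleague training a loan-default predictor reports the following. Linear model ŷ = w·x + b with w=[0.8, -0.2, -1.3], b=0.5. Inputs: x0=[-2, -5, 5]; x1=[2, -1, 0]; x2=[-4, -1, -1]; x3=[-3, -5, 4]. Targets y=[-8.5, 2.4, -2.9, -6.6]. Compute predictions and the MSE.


ŷ0 = (0.8)·(-2) + (-0.2)·(-5) + (-1.3)·(5) + 0.5 = -6.6
ŷ1 = (0.8)·(2) + (-0.2)·(-1) + (-1.3)·(0) + 0.5 = 2.3
ŷ2 = (0.8)·(-4) + (-0.2)·(-1) + (-1.3)·(-1) + 0.5 = -1.2
ŷ3 = (0.8)·(-3) + (-0.2)·(-5) + (-1.3)·(4) + 0.5 = -6.1
errors² = [3.61, 0.01, 2.89, 0.25]
MSE = 6.7600/4 = 1.69

1.69


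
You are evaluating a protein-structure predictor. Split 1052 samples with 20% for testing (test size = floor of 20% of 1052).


Test = ⌊1052·20/100⌋ = 210
Train = 1052 - 210 = 842

Train: 842, Test: 210


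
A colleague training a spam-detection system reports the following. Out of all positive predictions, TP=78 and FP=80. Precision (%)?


Precision = TP/(TP+FP)
= 78/(78+80)
= 78/158 = 49.37%

49.37%


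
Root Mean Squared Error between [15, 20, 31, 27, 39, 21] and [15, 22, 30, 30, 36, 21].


MSE = 23/6 = 3.8333
RMSE = √(23/6) = 1.9579

1.9579


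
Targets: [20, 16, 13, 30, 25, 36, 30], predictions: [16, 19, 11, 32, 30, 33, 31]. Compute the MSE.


Squared errors: (20-16)²=16, (16-19)²=9, (13-11)²=4, (30-32)²=4, (25-30)²=25, (36-33)²=9, (30-31)²=1
Sum = 68
MSE = 68/7 = 68/7

68/7


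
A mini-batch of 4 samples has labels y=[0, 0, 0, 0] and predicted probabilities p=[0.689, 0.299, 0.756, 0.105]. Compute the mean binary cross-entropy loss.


L[0] = -ln(1-0.689) = -ln(0.311) = 1.168
L[1] = -ln(1-0.299) = -ln(0.701) = 0.3552
L[2] = -ln(1-0.756) = -ln(0.244) = 1.4106
L[3] = -ln(1-0.105) = -ln(0.895) = 0.1109
mean = (1.168 + 0.3552 + 1.4106 + 0.1109)/4 = 0.7612

0.7612


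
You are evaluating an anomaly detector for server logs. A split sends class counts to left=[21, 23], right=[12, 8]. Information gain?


Parent = [33, 31], H_parent = 0.9993
H_left = 0.9985 (n=44), H_right = 0.971 (n=20)
H_children = (44/64)·0.9985 + (20/64)·0.971 = 0.9899
IG = 0.9993 - 0.9899 = 0.0094

0.0094


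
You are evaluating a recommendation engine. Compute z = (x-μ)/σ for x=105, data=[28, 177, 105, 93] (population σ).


μ = 100.75, σ = 52.879
z = (105 - 100.75)/52.879 = 0.0804

0.0804


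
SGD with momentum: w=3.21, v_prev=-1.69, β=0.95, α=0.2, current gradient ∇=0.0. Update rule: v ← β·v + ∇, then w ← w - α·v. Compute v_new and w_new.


v_new = 0.95·-1.69 + 0.0 = -1.6055 + 0.0 = -1.6055
w_new = 3.21 - 0.2·-1.6055 = 3.21 + 0.3211 = 3.5311

v_new=-1.6055, w_new=3.5311


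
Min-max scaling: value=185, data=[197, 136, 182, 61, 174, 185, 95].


min=61, max=197
(185-61)/(197-61) = 124/136 = 0.9118

0.9118


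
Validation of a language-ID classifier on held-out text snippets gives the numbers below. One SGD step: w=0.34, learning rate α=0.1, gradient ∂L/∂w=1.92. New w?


w_new = w - α·∇
= 0.34 - 0.1·1.92
= 0.34 - 0.192
= 0.148

0.148


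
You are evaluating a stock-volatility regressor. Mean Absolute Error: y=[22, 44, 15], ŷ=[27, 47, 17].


Absolute errors: |22-27|=5, |44-47|=3, |15-17|=2
Sum = 10
MAE = 10/3 = 10/3

10/3


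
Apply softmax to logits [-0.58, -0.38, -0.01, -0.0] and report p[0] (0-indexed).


Exponentials: e^-0.58=0.5599, e^-0.38=0.6839, e^-0.01=0.99, e^-0.0=1
Sum = 3.2338
Softmax = [0.1731, 0.2115, 0.3062, 0.3092]
p[0] = 0.5599/3.2338 = 0.1731

0.1731


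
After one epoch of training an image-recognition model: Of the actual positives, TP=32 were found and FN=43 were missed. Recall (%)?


Recall = TP/(TP+FN)
= 32/(32+43)
= 32/75 = 42.67%

42.67%


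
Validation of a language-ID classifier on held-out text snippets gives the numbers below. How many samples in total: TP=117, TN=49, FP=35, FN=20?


Total = TP + TN + FP + FN
= 117 + 49 + 35 + 20
= 221
(Predicted positive: 152, predicted negative: 69)

221


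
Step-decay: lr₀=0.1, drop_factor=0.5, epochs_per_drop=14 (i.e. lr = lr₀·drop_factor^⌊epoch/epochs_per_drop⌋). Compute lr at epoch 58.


n_drops = ⌊58/14⌋ = 4
lr = 0.1·0.5^4 = 0.1·0.0625 = 0.00625

0.00625


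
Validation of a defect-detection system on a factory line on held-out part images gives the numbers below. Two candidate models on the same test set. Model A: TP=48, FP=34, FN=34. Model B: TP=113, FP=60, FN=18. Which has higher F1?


Model A: P=48/82=0.5854, R=48/82=0.5854, F1=2PR/(P+R)=2TP/(2TP+FP+FN)=96/164=0.5854
Model B: P=113/173=0.6532, R=113/131=0.8626, F1=2PR/(P+R)=2TP/(2TP+FP+FN)=226/304=0.7434
0.5854 < 0.7434 → Model B

Model B


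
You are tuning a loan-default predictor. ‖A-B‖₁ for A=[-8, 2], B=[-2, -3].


d = |-8+ 2| + |2+ 3|
  = 6 + 5
  = 11

11


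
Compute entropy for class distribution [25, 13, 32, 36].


Probabilities: [25/106, 13/106, 32/106, 36/106] ≈ [0.2358, 0.1226, 0.3019, 0.3396]
H = -((25/106)·log₂(25/106) + (13/106)·log₂(13/106) + (32/106)·log₂(32/106) + (36/106)·log₂(36/106))
  = 1.9136 bits

1.9136 bits


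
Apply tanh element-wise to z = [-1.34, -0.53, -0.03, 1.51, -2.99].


tanh(-1.34) = -0.8717
tanh(-0.53) = -0.4854
tanh(-0.03) = -0.03
tanh(1.51) = 0.9069
tanh(-2.99) = -0.995
result = [-0.8717, -0.4854, -0.03, 0.9069, -0.995]

[-0.8717, -0.4854, -0.03, 0.9069, -0.995]


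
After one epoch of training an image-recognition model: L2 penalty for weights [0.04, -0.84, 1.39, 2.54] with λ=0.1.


‖w‖₂² = (0.04)² + (-0.84)² + (1.39)² + (2.54)²
     = 0.0016 + 0.7056 + 1.9321 + 6.4516
     = 9.0909
λ·‖w‖₂² = 0.1·9.0909 = 0.90909

0.90909


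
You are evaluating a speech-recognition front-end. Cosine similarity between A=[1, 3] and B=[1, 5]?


A·B = 1·1 + 3·5 = 16
‖A‖ = √10 = 3.1623, ‖B‖ = √26 = 5.099
cos = 16/(√10·√26) = 16/√260 = 0.9923

0.9923


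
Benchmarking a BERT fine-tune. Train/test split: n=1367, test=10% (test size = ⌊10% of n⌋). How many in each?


Test = ⌊1367·10/100⌋ = 136
Train = 1367 - 136 = 1231

Train: 1231, Test: 136


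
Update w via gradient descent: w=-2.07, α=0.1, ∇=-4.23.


w_new = w - α·∇
= -2.07 - 0.1·-4.23
= -2.07 + 0.423
= -1.647

-1.647


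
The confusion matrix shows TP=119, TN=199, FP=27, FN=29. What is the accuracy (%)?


Accuracy = (TP+TN)/(TP+TN+FP+FN)
= (119+199)/(374)
= 318/374 = 85.03%

85.03%


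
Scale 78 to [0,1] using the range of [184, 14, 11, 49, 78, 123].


min=11, max=184
(78-11)/(184-11) = 67/173 = 0.3873

0.3873


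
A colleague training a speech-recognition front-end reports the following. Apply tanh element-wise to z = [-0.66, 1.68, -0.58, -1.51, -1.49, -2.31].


tanh(-0.66) = -0.5784
tanh(1.68) = 0.9329
tanh(-0.58) = -0.5227
tanh(-1.51) = -0.9069
tanh(-1.49) = -0.9033
tanh(-2.31) = -0.9805
result = [-0.5784, 0.9329, -0.5227, -0.9069, -0.9033, -0.9805]

[-0.5784, 0.9329, -0.5227, -0.9069, -0.9033, -0.9805]


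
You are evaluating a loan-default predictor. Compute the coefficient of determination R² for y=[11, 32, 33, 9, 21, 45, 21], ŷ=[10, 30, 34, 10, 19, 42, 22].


ȳ = 24.5714
SS_res = Σ(y-ŷ)² = 21
SS_tot = Σ(y-ȳ)² = 995.71
R² = 1 - SS_res/SS_tot = 1 - 0.0211 = 0.9789

0.9789


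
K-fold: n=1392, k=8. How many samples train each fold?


Fold size = 1392/8 = 174
Training per fold = 1392 - 174 = 1218

1218


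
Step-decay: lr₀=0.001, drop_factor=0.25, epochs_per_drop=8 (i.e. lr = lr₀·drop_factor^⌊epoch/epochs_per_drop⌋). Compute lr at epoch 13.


n_drops = ⌊13/8⌋ = 1
lr = 0.001·0.25^1 = 0.001·0.25 = 0.00025

0.00025


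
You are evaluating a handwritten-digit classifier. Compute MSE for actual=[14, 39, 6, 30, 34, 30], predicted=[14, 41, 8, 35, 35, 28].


Squared errors: (14-14)²=0, (39-41)²=4, (6-8)²=4, (30-35)²=25, (34-35)²=1, (30-28)²=4
Sum = 38
MSE = 38/6 = 19/3

19/3


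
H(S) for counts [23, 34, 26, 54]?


Probabilities: [23/137, 34/137, 26/137, 54/137] ≈ [0.1679, 0.2482, 0.1898, 0.3942]
H = -((23/137)·log₂(23/137) + (34/137)·log₂(34/137) + (26/137)·log₂(26/137) + (54/137)·log₂(54/137))
  = 1.9156 bits

1.9156 bits


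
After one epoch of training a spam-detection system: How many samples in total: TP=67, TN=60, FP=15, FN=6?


Total = TP + TN + FP + FN
= 67 + 60 + 15 + 6
= 148
(Predicted positive: 82, predicted negative: 66)

148


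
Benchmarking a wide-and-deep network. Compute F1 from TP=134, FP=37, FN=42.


Precision = 134/171 = 0.7836
Recall = 134/176 = 0.7614
F1 = 2·P·R/(P+R) = 2·TP/(2·TP+FP+FN) = 268/(268+37+42) = 268/347 = 0.7723

0.7723


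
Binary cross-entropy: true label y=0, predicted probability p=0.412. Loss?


BCE = -[y·ln(p) + (1-y)·ln(1-p)]
= -0 - 1·ln(1-0.412)
= -ln(0.588) = 0.531

0.531


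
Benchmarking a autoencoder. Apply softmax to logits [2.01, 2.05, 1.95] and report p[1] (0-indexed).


Exponentials: e^2.01=7.4633, e^2.05=7.7679, e^1.95=7.0287
Sum = 22.2599
Softmax = [0.3353, 0.349, 0.3158]
p[1] = 7.7679/22.2599 = 0.349

0.349


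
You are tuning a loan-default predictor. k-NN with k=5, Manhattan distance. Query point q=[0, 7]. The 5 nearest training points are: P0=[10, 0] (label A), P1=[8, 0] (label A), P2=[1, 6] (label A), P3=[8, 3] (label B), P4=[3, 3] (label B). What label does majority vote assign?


d(q,P0) = 17  (label A)
d(q,P1) = 15  (label A)
d(q,P2) = 2  (label A)
d(q,P3) = 12  (label B)
d(q,P4) = 7  (label B)
Votes: A=3, B=2
Majority → A

A


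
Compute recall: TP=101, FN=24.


Recall = TP/(TP+FN)
= 101/(101+24)
= 101/125 = 80.8%

80.8%


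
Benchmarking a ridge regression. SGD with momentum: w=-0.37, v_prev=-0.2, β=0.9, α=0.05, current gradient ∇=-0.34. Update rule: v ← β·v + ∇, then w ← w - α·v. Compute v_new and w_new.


v_new = 0.9·-0.2 - 0.34 = -0.18 - 0.34 = -0.52
w_new = -0.37 - 0.05·-0.52 = -0.37 + 0.026 = -0.344

v_new=-0.52, w_new=-0.344


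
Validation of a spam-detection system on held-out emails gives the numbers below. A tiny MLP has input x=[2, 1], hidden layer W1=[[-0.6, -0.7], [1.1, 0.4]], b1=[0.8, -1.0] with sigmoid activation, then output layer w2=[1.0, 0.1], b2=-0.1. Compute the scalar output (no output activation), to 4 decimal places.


z1[0] = (-0.6)·(2) + (-0.7)·(1) + 0.8 = -1.1
z1[1] = (1.1)·(2) + (0.4)·(1) - 1.0 = 1.6
h = sigmoid(z1) = [0.2497, 0.832]
output = (1.0)·(0.2497) + (0.1)·(0.832) - 0.1 = 0.2329

0.2329


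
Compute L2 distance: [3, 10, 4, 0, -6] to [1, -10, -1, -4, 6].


d = √((3-1)² + (10+ 10)² + (4+ 1)² + (0+ 4)² + (-6-6)²)
  = √(4 + 400 + 25 + 16 + 144)
  = √589 = 24.2693

24.2693


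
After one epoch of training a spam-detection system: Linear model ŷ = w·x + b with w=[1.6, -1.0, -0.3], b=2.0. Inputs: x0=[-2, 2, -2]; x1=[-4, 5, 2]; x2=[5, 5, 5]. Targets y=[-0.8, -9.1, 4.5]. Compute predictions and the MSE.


ŷ0 = (1.6)·(-2) + (-1.0)·(2) + (-0.3)·(-2) + 2.0 = -2.6
ŷ1 = (1.6)·(-4) + (-1.0)·(5) + (-0.3)·(2) + 2.0 = -10.0
ŷ2 = (1.6)·(5) + (-1.0)·(5) + (-0.3)·(5) + 2.0 = 3.5
errors² = [3.24, 0.81, 1.0]
MSE = 5.0500/3 = 1.6833

1.6833


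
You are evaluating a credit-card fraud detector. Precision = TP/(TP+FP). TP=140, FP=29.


Precision = TP/(TP+FP)
= 140/(140+29)
= 140/169 = 82.84%

82.84%


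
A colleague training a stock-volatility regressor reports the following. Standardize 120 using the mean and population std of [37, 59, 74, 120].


μ = 72.5, σ = 30.4179
z = (120 - 72.5)/30.4179 = 1.5616

1.5616


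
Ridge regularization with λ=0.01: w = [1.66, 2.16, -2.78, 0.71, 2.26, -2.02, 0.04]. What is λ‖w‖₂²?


‖w‖₂² = (1.66)² + (2.16)² + (-2.78)² + (0.71)² + (2.26)² + (-2.02)² + (0.04)²
     = 2.7556 + 4.6656 + 7.7284 + 0.5041 + 5.1076 + 4.0804 + 0.0016
     = 24.8433
λ·‖w‖₂² = 0.01·24.8433 = 0.248433

0.248433


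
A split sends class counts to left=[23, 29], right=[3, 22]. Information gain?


Parent = [26, 51], H_parent = 0.9226
H_left = 0.9904 (n=52), H_right = 0.5294 (n=25)
H_children = (52/77)·0.9904 + (25/77)·0.5294 = 0.8407
IG = 0.9226 - 0.8407 = 0.0819

0.0819


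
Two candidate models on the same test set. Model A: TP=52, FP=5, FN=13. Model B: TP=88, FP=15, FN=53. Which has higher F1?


Model A: P=52/57=0.9123, R=52/65=0.8, F1=2PR/(P+R)=2TP/(2TP+FP+FN)=104/122=0.8525
Model B: P=88/103=0.8544, R=88/141=0.6241, F1=2PR/(P+R)=2TP/(2TP+FP+FN)=176/244=0.7213
0.8525 > 0.7213 → Model A

Model A


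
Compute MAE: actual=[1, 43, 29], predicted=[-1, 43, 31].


Absolute errors: |1+ 1|=2, |43-43|=0, |29-31|=2
Sum = 4
MAE = 4/3 = 4/3

4/3


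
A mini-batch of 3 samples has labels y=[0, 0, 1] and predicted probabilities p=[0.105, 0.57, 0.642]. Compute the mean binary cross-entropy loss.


L[0] = -ln(1-0.105) = -ln(0.895) = 0.1109
L[1] = -ln(1-0.57) = -ln(0.43) = 0.844
L[2] = -ln(0.642) = 0.4432
mean = (0.1109 + 0.844 + 0.4432)/3 = 0.466

0.466


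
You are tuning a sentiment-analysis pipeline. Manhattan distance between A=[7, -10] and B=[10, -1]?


d = |7-10| + |-10+ 1|
  = 3 + 9
  = 12

12


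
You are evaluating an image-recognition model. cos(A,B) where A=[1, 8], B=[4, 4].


A·B = 1·4 + 8·4 = 36
‖A‖ = √65 = 8.0623, ‖B‖ = √32 = 5.6569
cos = 36/(√65·√32) = 36/√2080 = 0.7894

0.7894


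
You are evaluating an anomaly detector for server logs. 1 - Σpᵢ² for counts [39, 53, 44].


Probabilities: [39/136, 53/136, 44/136] ≈ [0.2868, 0.3897, 0.3235]
Σpᵢ² = (1521 + 2809 + 1936)/136² = 6266/18496
Gini = 1 - Σpᵢ² = 1 - 6266/18496 = 0.6612

0.6612


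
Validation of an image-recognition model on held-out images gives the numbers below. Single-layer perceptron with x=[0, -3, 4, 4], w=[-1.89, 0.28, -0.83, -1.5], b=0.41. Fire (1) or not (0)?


z = (0)·(-1.89) + (-3)·(0.28) + (4)·(-0.83) + (4)·(-1.5) + 0.41
  = -9.75
step(z) = 0 (z<0)

0


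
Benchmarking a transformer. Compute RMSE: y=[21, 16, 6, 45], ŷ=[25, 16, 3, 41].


MSE = 41/4 = 10.25
RMSE = √(41/4) = 3.2016

3.2016


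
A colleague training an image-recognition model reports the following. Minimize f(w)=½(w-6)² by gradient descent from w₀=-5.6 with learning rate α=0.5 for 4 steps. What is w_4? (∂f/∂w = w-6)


step 1: grad = -5.6-6 = -11.6; w = -5.6 - 0.5·(-11.6) = 0.2
step 2: grad = 0.2-6 = -5.8; w = 0.2 - 0.5·(-5.8) = 3.1
step 3: grad = 3.1-6 = -2.9; w = 3.1 - 0.5·(-2.9) = 4.55
step 4: grad = 4.55-6 = -1.45; w = 4.55 - 0.5·(-1.45) = 5.275

5.275


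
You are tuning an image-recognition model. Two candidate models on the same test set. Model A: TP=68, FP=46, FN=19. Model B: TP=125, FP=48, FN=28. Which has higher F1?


Model A: P=68/114=0.5965, R=68/87=0.7816, F1=2PR/(P+R)=2TP/(2TP+FP+FN)=136/201=0.6766
Model B: P=125/173=0.7225, R=125/153=0.817, F1=2PR/(P+R)=2TP/(2TP+FP+FN)=250/326=0.7669
0.6766 < 0.7669 → Model B

Model B


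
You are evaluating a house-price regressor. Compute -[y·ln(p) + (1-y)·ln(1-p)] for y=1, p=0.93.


BCE = -[y·ln(p) + (1-y)·ln(1-p)]
= -1·ln(0.93) - 0
= -ln(0.93) = 0.0726

0.0726


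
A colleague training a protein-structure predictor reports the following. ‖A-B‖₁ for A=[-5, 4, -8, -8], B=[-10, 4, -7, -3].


d = |-5+ 10| + |4-4| + |-8+ 7| + |-8+ 3|
  = 5 + 0 + 1 + 5
  = 11

11


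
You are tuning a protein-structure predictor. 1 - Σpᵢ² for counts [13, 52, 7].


Probabilities: [13/72, 52/72, 7/72] ≈ [0.1806, 0.7222, 0.0972]
Σpᵢ² = (169 + 2704 + 49)/72² = 2922/5184
Gini = 1 - Σpᵢ² = 1 - 2922/5184 = 0.4363

0.4363


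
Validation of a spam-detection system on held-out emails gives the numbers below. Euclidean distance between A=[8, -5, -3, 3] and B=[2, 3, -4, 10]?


d = √((8-2)² + (-5-3)² + (-3+ 4)² + (3-10)²)
  = √(36 + 64 + 1 + 49)
  = √150 = 12.2474

12.2474


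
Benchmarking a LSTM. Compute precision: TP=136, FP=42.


Precision = TP/(TP+FP)
= 136/(136+42)
= 136/178 = 76.4%

76.4%


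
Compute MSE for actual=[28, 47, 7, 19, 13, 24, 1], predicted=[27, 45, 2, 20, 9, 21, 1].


Squared errors: (28-27)²=1, (47-45)²=4, (7-2)²=25, (19-20)²=1, (13-9)²=16, (24-21)²=9, (1-1)²=0
Sum = 56
MSE = 56/7 = 8

8


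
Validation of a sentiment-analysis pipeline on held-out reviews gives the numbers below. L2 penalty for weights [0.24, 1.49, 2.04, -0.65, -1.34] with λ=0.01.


‖w‖₂² = (0.24)² + (1.49)² + (2.04)² + (-0.65)² + (-1.34)²
     = 0.0576 + 2.2201 + 4.1616 + 0.4225 + 1.7956
     = 8.6574
λ·‖w‖₂² = 0.01·8.6574 = 0.086574

0.086574


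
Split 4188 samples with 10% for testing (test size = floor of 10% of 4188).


Test = ⌊4188·10/100⌋ = 418
Train = 4188 - 418 = 3770

Train: 3770, Test: 418


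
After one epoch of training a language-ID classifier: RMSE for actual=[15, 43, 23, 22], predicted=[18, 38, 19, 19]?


MSE = 59/4 = 14.75
RMSE = √(59/4) = 3.8406

3.8406


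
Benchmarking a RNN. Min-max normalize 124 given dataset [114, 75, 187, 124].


min=75, max=187
(124-75)/(187-75) = 49/112 = 0.4375

0.4375


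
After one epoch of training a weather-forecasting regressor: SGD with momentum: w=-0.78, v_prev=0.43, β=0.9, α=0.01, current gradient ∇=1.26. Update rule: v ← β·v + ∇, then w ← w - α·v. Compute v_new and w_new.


v_new = 0.9·0.43 + 1.26 = 0.387 + 1.26 = 1.647
w_new = -0.78 - 0.01·1.647 = -0.78 - 0.01647 = -0.79647

v_new=1.647, w_new=-0.79647


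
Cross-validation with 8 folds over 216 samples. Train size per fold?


Fold size = 216/8 = 27
Training per fold = 216 - 27 = 189

189


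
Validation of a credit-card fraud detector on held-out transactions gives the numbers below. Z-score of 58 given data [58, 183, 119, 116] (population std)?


μ = 119, σ = 44.2323
z = (58 - 119)/44.2323 = -1.3791

-1.3791


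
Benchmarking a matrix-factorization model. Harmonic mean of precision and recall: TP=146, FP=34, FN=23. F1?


Precision = 146/180 = 0.8111
Recall = 146/169 = 0.8639
F1 = 2·P·R/(P+R) = 2·TP/(2·TP+FP+FN) = 292/(292+34+23) = 292/349 = 0.8367

0.8367


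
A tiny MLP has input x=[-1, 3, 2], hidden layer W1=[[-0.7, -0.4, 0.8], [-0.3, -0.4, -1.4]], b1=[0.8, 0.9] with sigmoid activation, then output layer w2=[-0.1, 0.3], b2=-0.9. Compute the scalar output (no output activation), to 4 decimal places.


z1[0] = (-0.7)·(-1) + (-0.4)·(3) + (0.8)·(2) + 0.8 = 1.9
z1[1] = (-0.3)·(-1) + (-0.4)·(3) + (-1.4)·(2) + 0.9 = -2.8
h = sigmoid(z1) = [0.8699, 0.0573]
output = (-0.1)·(0.8699) + (0.3)·(0.0573) - 0.9 = -0.9698

-0.9698


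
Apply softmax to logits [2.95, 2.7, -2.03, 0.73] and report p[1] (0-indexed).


Exponentials: e^2.95=19.106, e^2.7=14.8797, e^-2.03=0.1313, e^0.73=2.0751
Sum = 36.1921
Softmax = [0.5279, 0.4111, 0.0036, 0.0573]
p[1] = 14.8797/36.1921 = 0.4111

0.4111


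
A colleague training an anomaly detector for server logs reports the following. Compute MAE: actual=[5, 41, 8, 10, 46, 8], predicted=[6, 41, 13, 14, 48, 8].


Absolute errors: |5-6|=1, |41-41|=0, |8-13|=5, |10-14|=4, |46-48|=2, |8-8|=0
Sum = 12
MAE = 12/6 = 2

2


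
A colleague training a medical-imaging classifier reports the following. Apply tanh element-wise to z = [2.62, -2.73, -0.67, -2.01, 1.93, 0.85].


tanh(2.62) = 0.9895
tanh(-2.73) = -0.9915
tanh(-0.67) = -0.585
tanh(-2.01) = -0.9647
tanh(1.93) = 0.9587
tanh(0.85) = 0.6911
result = [0.9895, -0.9915, -0.585, -0.9647, 0.9587, 0.6911]

[0.9895, -0.9915, -0.585, -0.9647, 0.9587, 0.6911]


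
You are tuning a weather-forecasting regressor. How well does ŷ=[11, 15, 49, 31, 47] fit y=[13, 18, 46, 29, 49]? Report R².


ȳ = 31
SS_res = Σ(y-ŷ)² = 30
SS_tot = Σ(y-ȳ)² = 1046
R² = 1 - SS_res/SS_tot = 1 - 0.0287 = 0.9713

0.9713


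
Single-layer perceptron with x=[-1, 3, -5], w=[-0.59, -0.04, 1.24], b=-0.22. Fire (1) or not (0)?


z = (-1)·(-0.59) + (3)·(-0.04) + (-5)·(1.24) - 0.22
  = -5.95
step(z) = 0 (z<0)

0


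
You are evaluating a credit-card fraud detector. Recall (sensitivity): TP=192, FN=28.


Recall = TP/(TP+FN)
= 192/(192+28)
= 192/220 = 87.27%

87.27%


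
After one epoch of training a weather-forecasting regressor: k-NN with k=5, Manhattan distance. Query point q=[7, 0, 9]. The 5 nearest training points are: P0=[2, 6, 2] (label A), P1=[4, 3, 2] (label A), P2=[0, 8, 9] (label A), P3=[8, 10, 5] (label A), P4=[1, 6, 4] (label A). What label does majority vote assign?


d(q,P0) = 18  (label A)
d(q,P1) = 13  (label A)
d(q,P2) = 15  (label A)
d(q,P3) = 15  (label A)
d(q,P4) = 17  (label A)
Votes: A=5, B=0
Majority → A

A


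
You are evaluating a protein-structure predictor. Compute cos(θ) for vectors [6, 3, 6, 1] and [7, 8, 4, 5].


A·B = 6·7 + 3·8 + 6·4 + 1·5 = 95
‖A‖ = √82 = 9.0554, ‖B‖ = √154 = 12.4097
cos = 95/(√82·√154) = 95/√12628 = 0.8454

0.8454


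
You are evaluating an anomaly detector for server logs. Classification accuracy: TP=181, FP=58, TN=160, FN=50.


Accuracy = (TP+TN)/(TP+TN+FP+FN)
= (181+160)/(449)
= 341/449 = 75.95%

75.95%


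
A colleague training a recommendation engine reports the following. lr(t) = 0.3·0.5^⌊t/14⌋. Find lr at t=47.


n_drops = ⌊47/14⌋ = 3
lr = 0.3·0.5^3 = 0.3·0.125 = 0.0375

0.0375


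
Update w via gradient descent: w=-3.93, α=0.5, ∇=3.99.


w_new = w - α·∇
= -3.93 - 0.5·3.99
= -3.93 - 1.995
= -5.925

-5.925


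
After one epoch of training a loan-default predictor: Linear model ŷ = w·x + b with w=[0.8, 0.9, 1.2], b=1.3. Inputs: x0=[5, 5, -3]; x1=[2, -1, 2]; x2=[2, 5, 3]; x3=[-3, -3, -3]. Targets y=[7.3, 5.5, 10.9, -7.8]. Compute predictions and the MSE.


ŷ0 = (0.8)·(5) + (0.9)·(5) + (1.2)·(-3) + 1.3 = 6.2
ŷ1 = (0.8)·(2) + (0.9)·(-1) + (1.2)·(2) + 1.3 = 4.4
ŷ2 = (0.8)·(2) + (0.9)·(5) + (1.2)·(3) + 1.3 = 11.0
ŷ3 = (0.8)·(-3) + (0.9)·(-3) + (1.2)·(-3) + 1.3 = -7.4
errors² = [1.21, 1.21, 0.01, 0.16]
MSE = 2.5900/4 = 0.6475

0.6475


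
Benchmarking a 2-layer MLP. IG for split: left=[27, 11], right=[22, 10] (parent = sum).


Parent = [49, 21], H_parent = 0.8813
H_left = 0.868 (n=38), H_right = 0.896 (n=32)
H_children = (38/70)·0.868 + (32/70)·0.896 = 0.8808
IG = 0.8813 - 0.8808 = 0.0005

0.0005


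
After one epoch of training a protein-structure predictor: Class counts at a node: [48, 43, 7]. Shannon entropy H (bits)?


Probabilities: [48/98, 43/98, 7/98] ≈ [0.4898, 0.4388, 0.0714]
H = -((48/98)·log₂(48/98) + (43/98)·log₂(43/98) + (7/98)·log₂(7/98))
  = 1.2978 bits

1.2978 bits


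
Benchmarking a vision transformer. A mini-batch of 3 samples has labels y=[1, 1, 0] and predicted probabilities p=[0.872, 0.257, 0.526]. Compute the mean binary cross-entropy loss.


L[0] = -ln(0.872) = 0.137
L[1] = -ln(0.257) = 1.3587
L[2] = -ln(1-0.526) = -ln(0.474) = 0.7465
mean = (0.137 + 1.3587 + 0.7465)/3 = 0.7474

0.7474


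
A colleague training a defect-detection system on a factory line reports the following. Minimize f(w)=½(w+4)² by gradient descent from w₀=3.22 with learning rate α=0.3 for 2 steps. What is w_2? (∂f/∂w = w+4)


step 1: grad = 3.22+4 = 7.22; w = 3.22 - 0.3·(7.22) = 1.054
step 2: grad = 1.054+4 = 5.054; w = 1.054 - 0.3·(5.054) = -0.4622

-0.4622


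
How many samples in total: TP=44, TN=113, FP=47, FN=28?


Total = TP + TN + FP + FN
= 44 + 113 + 47 + 28
= 232
(Predicted positive: 91, predicted negative: 141)

232


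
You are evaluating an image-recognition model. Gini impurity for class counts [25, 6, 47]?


Probabilities: [25/78, 6/78, 47/78] ≈ [0.3205, 0.0769, 0.6026]
Σpᵢ² = (625 + 36 + 2209)/78² = 2870/6084
Gini = 1 - Σpᵢ² = 1 - 2870/6084 = 0.5283

0.5283


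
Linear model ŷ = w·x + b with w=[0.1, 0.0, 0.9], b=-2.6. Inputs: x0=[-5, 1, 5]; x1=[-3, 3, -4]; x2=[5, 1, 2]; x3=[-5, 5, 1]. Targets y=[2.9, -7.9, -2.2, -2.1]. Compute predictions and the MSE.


ŷ0 = (0.1)·(-5) + (0.0)·(1) + (0.9)·(5) - 2.6 = 1.4
ŷ1 = (0.1)·(-3) + (0.0)·(3) + (0.9)·(-4) - 2.6 = -6.5
ŷ2 = (0.1)·(5) + (0.0)·(1) + (0.9)·(2) - 2.6 = -0.3
ŷ3 = (0.1)·(-5) + (0.0)·(5) + (0.9)·(1) - 2.6 = -2.2
errors² = [2.25, 1.96, 3.61, 0.01]
MSE = 7.8300/4 = 1.9575

1.9575


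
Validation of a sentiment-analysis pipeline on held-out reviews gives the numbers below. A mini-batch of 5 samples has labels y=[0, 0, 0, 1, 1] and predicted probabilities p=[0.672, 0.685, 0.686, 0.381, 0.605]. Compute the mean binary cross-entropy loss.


L[0] = -ln(1-0.672) = -ln(0.328) = 1.1147
L[1] = -ln(1-0.685) = -ln(0.315) = 1.1552
L[2] = -ln(1-0.686) = -ln(0.314) = 1.1584
L[3] = -ln(0.381) = 0.965
L[4] = -ln(0.605) = 0.5025
mean = (1.1147 + 1.1552 + 1.1584 + 0.965 + 0.5025)/5 = 0.9792

0.9792


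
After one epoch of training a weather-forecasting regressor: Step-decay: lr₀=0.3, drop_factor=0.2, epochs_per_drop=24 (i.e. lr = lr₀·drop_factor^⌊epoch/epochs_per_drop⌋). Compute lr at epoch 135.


n_drops = ⌊135/24⌋ = 5
lr = 0.3·0.2^5 = 0.3·0.00032 = 0.000096

0.000096


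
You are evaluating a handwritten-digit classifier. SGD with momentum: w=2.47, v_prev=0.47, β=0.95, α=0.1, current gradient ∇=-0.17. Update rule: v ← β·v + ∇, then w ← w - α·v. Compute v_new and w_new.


v_new = 0.95·0.47 - 0.17 = 0.4465 - 0.17 = 0.2765
w_new = 2.47 - 0.1·0.2765 = 2.47 - 0.02765 = 2.44235

v_new=0.2765, w_new=2.44235
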